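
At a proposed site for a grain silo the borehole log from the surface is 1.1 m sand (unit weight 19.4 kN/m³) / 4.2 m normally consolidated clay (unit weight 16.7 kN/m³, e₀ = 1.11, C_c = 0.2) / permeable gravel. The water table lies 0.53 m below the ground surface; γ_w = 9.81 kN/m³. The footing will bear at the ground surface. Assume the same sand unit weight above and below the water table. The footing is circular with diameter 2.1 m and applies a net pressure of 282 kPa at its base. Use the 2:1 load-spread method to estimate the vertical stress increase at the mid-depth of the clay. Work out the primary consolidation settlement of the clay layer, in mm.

Mid-depth of clay below the ground surface: z = 1.1 + 4.2/2 = 3.2 m.
Total vertical stress at mid-clay: σ_v = 19.4×1.1 + 16.7×2.1 = 56.41 kPa.
Pore pressure: u = 9.81×(3.2 − 0.53) = 26.193 kPa.
Initial effective stress: σ'_0 = σ_v − u = 56.41 − 26.193 = 30.217 kPa.
Stress increase at mid-clay by the 2:1 spreading method:
Δσ ≈ qD²/(D+z)² = 282×2.1²/(2.1+3.2)² = 44.273 kPa
Final effective stress: σ'_f = σ'_0 + Δσ = 30.217 + 44.273 = 74.49 kPa.
Normally consolidated clay, so the full stress increment lies on the virgin compression line:
S_c = C_c·H/(1+e₀)·log₁₀(σ'_f/σ'_0) = 0.2×4.2/(1+1.11)×log₁₀(74.49/30.217)
    = 0.3981 × 0.39185 = 0.156 m

S_c ≈ 156 mm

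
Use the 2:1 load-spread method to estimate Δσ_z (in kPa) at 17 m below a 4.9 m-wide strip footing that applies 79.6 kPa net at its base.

By the 2:1 method the load spreads at 1 horizontal : 2 vertical, so at depth z the loaded area has grown by z in each plan dimension:
Δσ = qB/(B+z) = 79.6×4.9/(4.9+17) = 17.81 kPa

Δσ_z ≈ 17.8 kPa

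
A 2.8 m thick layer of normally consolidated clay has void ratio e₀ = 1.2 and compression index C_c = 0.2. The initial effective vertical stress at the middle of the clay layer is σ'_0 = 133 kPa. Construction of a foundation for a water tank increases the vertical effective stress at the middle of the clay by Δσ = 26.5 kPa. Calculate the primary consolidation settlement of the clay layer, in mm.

Final effective stress: σ'_f = σ'_0 + Δσ = 133 + 26.5 = 159.5 kPa.
Normally consolidated clay, so the full stress increment lies on the virgin compression line:
S_c = C_c·H/(1+e₀)·log₁₀(σ'_f/σ'_0) = 0.2×2.8/(1+1.2)×log₁₀(159.5/133)
    = 0.25455 × 0.078909 = 0.02009 m

S_c ≈ 20.1 mm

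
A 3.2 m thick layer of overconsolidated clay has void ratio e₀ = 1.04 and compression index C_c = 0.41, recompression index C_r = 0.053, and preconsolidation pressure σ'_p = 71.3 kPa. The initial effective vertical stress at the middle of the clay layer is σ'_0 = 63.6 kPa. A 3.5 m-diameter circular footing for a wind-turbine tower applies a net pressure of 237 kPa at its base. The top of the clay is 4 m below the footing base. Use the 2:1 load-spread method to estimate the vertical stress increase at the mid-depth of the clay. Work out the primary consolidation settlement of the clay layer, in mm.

Mid-depth of clay below the footing base: z = 4 + 3.2/2 = 5.6 m.
Stress increase at mid-clay by the 2:1 spreading method:
Δσ ≈ qD²/(D+z)² = 237×3.5²/(3.5+5.6)² = 35.059 kPa
Final effective stress: σ'_f = 63.6 + 35.059 = 98.659 kPa.
σ'_f = 98.659 > σ'_p = 71.3 kPa, so the stress path crosses the preconsolidation pressure — recompression up to σ'_p, then virgin compression beyond:
S_c = H/(1+e₀)·[C_r·log₁₀(σ'_p/σ'_0) + C_c·log₁₀(σ'_f/σ'_p)]
    = 3.2/2.04 × [0.053×log₁₀(71.3/63.6) + 0.41×log₁₀(98.659/71.3)]
    = 1.5686 × [0.0026305 + 0.057829] = 0.09484 m

S_c ≈ 94.8 mm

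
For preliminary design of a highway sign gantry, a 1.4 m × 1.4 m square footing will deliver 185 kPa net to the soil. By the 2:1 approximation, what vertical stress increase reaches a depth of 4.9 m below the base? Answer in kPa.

Δσ_z ≈ 9.14 kPa

By the 2:1 method the load spreads at 1 horizontal : 2 vertical, so at depth z the loaded area has grown by z in each plan dimension:
Δσ = qBL/((B+z)(L+z)) = 185×1.4×1.4/((1.4+4.9)(1.4+4.9)) = 9.1358 kPa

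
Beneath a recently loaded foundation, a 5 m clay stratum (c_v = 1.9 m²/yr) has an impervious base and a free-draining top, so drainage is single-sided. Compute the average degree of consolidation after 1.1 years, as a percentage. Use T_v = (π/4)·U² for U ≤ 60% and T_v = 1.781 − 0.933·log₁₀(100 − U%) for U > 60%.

U ≈ 32.6 %

Drainage path length: H_d = H = 5 m (single drainage).
T_v = c_v·t/H_d² = 1.9×1.1/5² = 0.0836.
T_v = 0.0836 corresponds to the U ≤ 60% branch:
U = √(4T_v/π) = 0.3263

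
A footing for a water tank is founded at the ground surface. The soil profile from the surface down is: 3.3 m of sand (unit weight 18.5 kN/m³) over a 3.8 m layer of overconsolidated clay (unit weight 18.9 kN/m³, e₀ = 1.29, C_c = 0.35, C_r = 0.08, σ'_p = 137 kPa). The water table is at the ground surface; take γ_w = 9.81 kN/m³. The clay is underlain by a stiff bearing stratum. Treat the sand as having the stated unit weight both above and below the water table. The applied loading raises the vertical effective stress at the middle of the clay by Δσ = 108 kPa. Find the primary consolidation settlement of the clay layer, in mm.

Mid-depth of clay below the ground surface: z = 3.3 + 3.8/2 = 5.2 m.
Total vertical stress at mid-clay: σ_v = 18.5×3.3 + 18.9×1.9 = 96.96 kPa.
Pore pressure: u = 9.81×(5.2 − 0) = 51.012 kPa.
Initial effective stress: σ'_0 = σ_v − u = 96.96 − 51.012 = 45.948 kPa.
Final effective stress: σ'_f = 45.948 + 108 = 153.95 kPa.
σ'_f = 153.95 > σ'_p = 137 kPa, so the stress path crosses the preconsolidation pressure — recompression up to σ'_p, then virgin compression beyond:
S_c = H/(1+e₀)·[C_r·log₁₀(σ'_p/σ'_0) + C_c·log₁₀(σ'_f/σ'_p)]
    = 3.8/2.29 × [0.08×log₁₀(137/45.948) + 0.35×log₁₀(153.95/137)]
    = 1.6594 × [0.037956 + 0.017731] = 0.09241 m

S_c ≈ 92.4 mm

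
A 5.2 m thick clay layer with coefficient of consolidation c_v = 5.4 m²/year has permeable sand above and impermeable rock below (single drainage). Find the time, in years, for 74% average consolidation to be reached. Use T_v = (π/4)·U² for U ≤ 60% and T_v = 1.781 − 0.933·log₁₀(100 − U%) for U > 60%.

t ≈ 2.31 years

Drainage path length: H_d = H = 5.2 m (single drainage).
U > 60%: T_v = 1.781 − 0.933·log₁₀(100 − 74) = 0.46083.
t = T_v·H_d²/c_v = 0.46083×5.2²/5.4 = 2.308 years.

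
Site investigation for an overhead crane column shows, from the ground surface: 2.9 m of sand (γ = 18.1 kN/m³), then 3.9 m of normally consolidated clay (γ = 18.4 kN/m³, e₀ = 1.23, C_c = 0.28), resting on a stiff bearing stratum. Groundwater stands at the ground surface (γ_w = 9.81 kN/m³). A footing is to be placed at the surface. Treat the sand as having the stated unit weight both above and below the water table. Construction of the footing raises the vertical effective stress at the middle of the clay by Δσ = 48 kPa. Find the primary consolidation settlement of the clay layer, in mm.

Mid-depth of clay below the ground surface: z = 2.9 + 3.9/2 = 4.85 m.
Total vertical stress at mid-clay: σ_v = 18.1×2.9 + 18.4×1.95 = 88.37 kPa.
Pore pressure: u = 9.81×(4.85 − 0) = 47.578 kPa.
Initial effective stress: σ'_0 = σ_v − u = 88.37 − 47.578 = 40.792 kPa.
Final effective stress: σ'_f = σ'_0 + Δσ = 40.792 + 48 = 88.792 kPa.
Normally consolidated clay, so the full stress increment lies on the virgin compression line:
S_c = C_c·H/(1+e₀)·log₁₀(σ'_f/σ'_0) = 0.28×3.9/(1+1.23)×log₁₀(88.792/40.792)
    = 0.48969 × 0.3378 = 0.1654 m

S_c ≈ 165 mm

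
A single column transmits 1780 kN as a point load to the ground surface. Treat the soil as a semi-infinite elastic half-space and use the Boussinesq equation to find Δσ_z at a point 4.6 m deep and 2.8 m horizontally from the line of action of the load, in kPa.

Δσ_z ≈ 18.3 kPa

Boussinesq vertical stress below a point load on an elastic half-space:
Δσ_z = 3P/(2πz²) · [1 + (r/z)²]^(−5/2)
r/z = 2.8/4.6 = 0.6087; [1+(r/z)²]^(−5/2) = 0.45477.
Δσ_z = 3×1780/(2π×4.6²) × 0.45477 = 40.165 × 0.45477 = 18.27 kPa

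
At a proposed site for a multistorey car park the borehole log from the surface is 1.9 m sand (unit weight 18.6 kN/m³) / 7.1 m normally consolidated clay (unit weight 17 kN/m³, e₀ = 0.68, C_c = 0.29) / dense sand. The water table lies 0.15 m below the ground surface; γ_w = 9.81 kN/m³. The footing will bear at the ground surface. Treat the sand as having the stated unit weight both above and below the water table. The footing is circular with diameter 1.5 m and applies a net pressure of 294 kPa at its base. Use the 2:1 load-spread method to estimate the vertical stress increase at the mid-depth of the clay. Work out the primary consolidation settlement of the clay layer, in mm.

S_c ≈ 145 mm

Mid-depth of clay below the ground surface: z = 1.9 + 7.1/2 = 5.45 m.
Total vertical stress at mid-clay: σ_v = 18.6×1.9 + 17×3.55 = 95.69 kPa.
Pore pressure: u = 9.81×(5.45 − 0.15) = 51.993 kPa.
Initial effective stress: σ'_0 = σ_v − u = 95.69 − 51.993 = 43.697 kPa.
Stress increase at mid-clay by the 2:1 spreading method:
Δσ ≈ qD²/(D+z)² = 294×1.5²/(1.5+5.45)² = 13.695 kPa
Final effective stress: σ'_f = σ'_0 + Δσ = 43.697 + 13.695 = 57.392 kPa.
Normally consolidated clay, so the full stress increment lies on the virgin compression line:
S_c = C_c·H/(1+e₀)·log₁₀(σ'_f/σ'_0) = 0.29×7.1/(1+0.68)×log₁₀(57.392/43.697)
    = 1.2256 × 0.1184 = 0.1451 m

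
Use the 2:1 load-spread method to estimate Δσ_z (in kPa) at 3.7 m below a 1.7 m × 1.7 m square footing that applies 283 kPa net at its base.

By the 2:1 method the load spreads at 1 horizontal : 2 vertical, so at depth z the loaded area has grown by z in each plan dimension:
Δσ = qBL/((B+z)(L+z)) = 283×1.7×1.7/((1.7+3.7)(1.7+3.7)) = 28.048 kPa

Δσ_z ≈ 28 kPa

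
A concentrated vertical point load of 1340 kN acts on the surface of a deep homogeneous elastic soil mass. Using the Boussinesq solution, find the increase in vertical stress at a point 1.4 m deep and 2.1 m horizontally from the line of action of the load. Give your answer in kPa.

Boussinesq vertical stress below a point load on an elastic half-space:
Δσ_z = 3P/(2πz²) · [1 + (r/z)²]^(−5/2)
r/z = 2.1/1.4 = 1.5; [1+(r/z)²]^(−5/2) = 0.052516.
Δσ_z = 3×1340/(2π×1.4²) × 0.052516 = 326.43 × 0.052516 = 17.14 kPa

Δσ_z ≈ 17.1 kPa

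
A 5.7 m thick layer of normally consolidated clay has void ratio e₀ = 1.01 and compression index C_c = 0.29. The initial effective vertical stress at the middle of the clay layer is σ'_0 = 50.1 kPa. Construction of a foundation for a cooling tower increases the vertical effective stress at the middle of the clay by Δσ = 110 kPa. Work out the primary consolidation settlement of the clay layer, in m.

S_c ≈ 0.415 m

Final effective stress: σ'_f = σ'_0 + Δσ = 50.1 + 110 = 160.1 kPa.
Normally consolidated clay, so the full stress increment lies on the virgin compression line:
S_c = C_c·H/(1+e₀)·log₁₀(σ'_f/σ'_0) = 0.29×5.7/(1+1.01)×log₁₀(160.1/50.1)
    = 0.82239 × 0.50455 = 0.4149 m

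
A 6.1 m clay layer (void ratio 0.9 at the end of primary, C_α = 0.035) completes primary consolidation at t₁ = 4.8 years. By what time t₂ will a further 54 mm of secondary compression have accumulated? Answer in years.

t₂ ≈ 14.5 years

S_s = C_α·H/(1+e_p)·log₁₀(t₂/t₁) ⇒ log₁₀(t₂/t₁) = S_s·(1+e_p)/(C_α·H).
log₁₀(t₂/t₁) = 0.054 × (1+0.9) / (0.035×6.1) = 0.4806
t₂ = t₁ × 10^0.4806 = 4.8 × 3.024 = 14.51 years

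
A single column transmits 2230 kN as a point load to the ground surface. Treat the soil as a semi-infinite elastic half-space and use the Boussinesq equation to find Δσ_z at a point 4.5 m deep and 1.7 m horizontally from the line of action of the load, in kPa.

Boussinesq vertical stress below a point load on an elastic half-space:
Δσ_z = 3P/(2πz²) · [1 + (r/z)²]^(−5/2)
r/z = 1.7/4.5 = 0.37778; [1+(r/z)²]^(−5/2) = 0.7164.
Δσ_z = 3×2230/(2π×4.5²) × 0.7164 = 52.58 × 0.7164 = 37.67 kPa

Δσ_z ≈ 37.7 kPa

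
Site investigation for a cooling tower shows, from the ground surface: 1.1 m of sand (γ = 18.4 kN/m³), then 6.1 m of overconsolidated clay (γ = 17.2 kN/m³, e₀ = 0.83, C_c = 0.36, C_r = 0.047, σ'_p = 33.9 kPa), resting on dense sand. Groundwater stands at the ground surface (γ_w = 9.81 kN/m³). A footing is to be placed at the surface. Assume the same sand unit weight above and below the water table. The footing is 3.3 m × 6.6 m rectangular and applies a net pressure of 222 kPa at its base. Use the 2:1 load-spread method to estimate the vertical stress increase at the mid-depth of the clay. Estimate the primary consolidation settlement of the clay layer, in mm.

Mid-depth of clay below the ground surface: z = 1.1 + 6.1/2 = 4.15 m.
Total vertical stress at mid-clay: σ_v = 18.4×1.1 + 17.2×3.05 = 72.7 kPa.
Pore pressure: u = 9.81×(4.15 − 0) = 40.712 kPa.
Initial effective stress: σ'_0 = σ_v − u = 72.7 − 40.712 = 31.988 kPa.
Stress increase at mid-clay by the 2:1 spreading method:
Δσ = qBL/((B+z)(L+z)) = 222×3.3×6.6/((3.3+4.15)(6.6+4.15)) = 60.373 kPa
Final effective stress: σ'_f = 31.988 + 60.373 = 92.361 kPa.
σ'_f = 92.361 > σ'_p = 33.9 kPa, so the stress path crosses the preconsolidation pressure — recompression up to σ'_p, then virgin compression beyond:
S_c = H/(1+e₀)·[C_r·log₁₀(σ'_p/σ'_0) + C_c·log₁₀(σ'_f/σ'_p)]
    = 6.1/1.83 × [0.047×log₁₀(33.9/31.988) + 0.36×log₁₀(92.361/33.9)]
    = 3.3333 × [0.001185 + 0.1567] = 0.5263 m

S_c ≈ 526 mm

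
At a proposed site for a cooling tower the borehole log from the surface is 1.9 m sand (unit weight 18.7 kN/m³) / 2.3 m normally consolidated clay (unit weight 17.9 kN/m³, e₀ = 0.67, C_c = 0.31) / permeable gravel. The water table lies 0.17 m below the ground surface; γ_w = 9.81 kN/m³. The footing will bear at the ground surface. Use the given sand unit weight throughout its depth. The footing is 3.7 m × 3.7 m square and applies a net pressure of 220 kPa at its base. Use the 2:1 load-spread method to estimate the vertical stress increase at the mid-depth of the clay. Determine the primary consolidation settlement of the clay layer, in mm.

S_c ≈ 225 mm

Mid-depth of clay below the ground surface: z = 1.9 + 2.3/2 = 3.05 m.
Total vertical stress at mid-clay: σ_v = 18.7×1.9 + 17.9×1.15 = 56.115 kPa.
Pore pressure: u = 9.81×(3.05 − 0.17) = 28.253 kPa.
Initial effective stress: σ'_0 = σ_v − u = 56.115 − 28.253 = 27.862 kPa.
Stress increase at mid-clay by the 2:1 spreading method:
Δσ = qBL/((B+z)(L+z)) = 220×3.7×3.7/((3.7+3.05)(3.7+3.05)) = 66.103 kPa
Final effective stress: σ'_f = σ'_0 + Δσ = 27.862 + 66.103 = 93.965 kPa.
Normally consolidated clay, so the full stress increment lies on the virgin compression line:
S_c = C_c·H/(1+e₀)·log₁₀(σ'_f/σ'_0) = 0.31×2.3/(1+0.67)×log₁₀(93.965/27.862)
    = 0.42695 × 0.52795 = 0.2254 m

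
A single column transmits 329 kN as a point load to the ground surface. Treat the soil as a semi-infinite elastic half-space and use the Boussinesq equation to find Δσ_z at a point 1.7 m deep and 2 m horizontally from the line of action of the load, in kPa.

Δσ_z ≈ 6.19 kPa

Boussinesq vertical stress below a point load on an elastic half-space:
Δσ_z = 3P/(2πz²) · [1 + (r/z)²]^(−5/2)
r/z = 2/1.7 = 1.1765; [1+(r/z)²]^(−5/2) = 0.11395.
Δσ_z = 3×329/(2π×1.7²) × 0.11395 = 54.355 × 0.11395 = 6.194 kPa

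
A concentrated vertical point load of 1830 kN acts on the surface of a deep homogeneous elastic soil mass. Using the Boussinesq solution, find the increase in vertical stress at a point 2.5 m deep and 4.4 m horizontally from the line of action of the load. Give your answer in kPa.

Boussinesq vertical stress below a point load on an elastic half-space:
Δσ_z = 3P/(2πz²) · [1 + (r/z)²]^(−5/2)
r/z = 4.4/2.5 = 1.76; [1+(r/z)²]^(−5/2) = 0.029422.
Δσ_z = 3×1830/(2π×2.5²) × 0.029422 = 139.8 × 0.029422 = 4.113 kPa

Δσ_z ≈ 4.11 kPa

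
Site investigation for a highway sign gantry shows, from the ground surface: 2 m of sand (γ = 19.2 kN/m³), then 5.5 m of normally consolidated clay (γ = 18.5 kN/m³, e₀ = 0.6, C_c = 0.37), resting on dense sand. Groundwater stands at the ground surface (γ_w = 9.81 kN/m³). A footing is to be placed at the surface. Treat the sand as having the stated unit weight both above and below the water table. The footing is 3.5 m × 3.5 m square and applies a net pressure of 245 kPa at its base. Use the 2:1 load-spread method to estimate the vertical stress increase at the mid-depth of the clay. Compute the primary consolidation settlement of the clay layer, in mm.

Mid-depth of clay below the ground surface: z = 2 + 5.5/2 = 4.75 m.
Total vertical stress at mid-clay: σ_v = 19.2×2 + 18.5×2.75 = 89.275 kPa.
Pore pressure: u = 9.81×(4.75 − 0) = 46.598 kPa.
Initial effective stress: σ'_0 = σ_v − u = 89.275 − 46.598 = 42.677 kPa.
Stress increase at mid-clay by the 2:1 spreading method:
Δσ = qBL/((B+z)(L+z)) = 245×3.5×3.5/((3.5+4.75)(3.5+4.75)) = 44.096 kPa
Final effective stress: σ'_f = σ'_0 + Δσ = 42.677 + 44.096 = 86.773 kPa.
Normally consolidated clay, so the full stress increment lies on the virgin compression line:
S_c = C_c·H/(1+e₀)·log₁₀(σ'_f/σ'_0) = 0.37×5.5/(1+0.6)×log₁₀(86.773/42.677)
    = 1.2719 × 0.30819 = 0.392 m

S_c ≈ 392 mm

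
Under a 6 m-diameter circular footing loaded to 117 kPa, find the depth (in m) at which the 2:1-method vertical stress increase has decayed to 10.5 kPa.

z ≈ 14 m

2:1 spreading — at depth z the loaded area has grown by z in each plan dimension:
qD²/(D+z)² = Δσ_z ⇒ z = D(√(q/Δσ_z) − 1) = 6×(√(117/10.5) − 1) = 14.03 m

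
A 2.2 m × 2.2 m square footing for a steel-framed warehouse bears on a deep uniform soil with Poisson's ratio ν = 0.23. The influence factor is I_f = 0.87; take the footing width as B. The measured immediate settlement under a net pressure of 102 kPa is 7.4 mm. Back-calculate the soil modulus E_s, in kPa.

E_s ≈ 25000 kPa

S_e = q·B·(1−ν²)/E_s · I_f  ⇒  E_s = q·B·(1−ν²)·I_f / S_e.
E_s = 102 × 2.2 × 0.9471 × 0.87 / 0.0074 = 24990 kPa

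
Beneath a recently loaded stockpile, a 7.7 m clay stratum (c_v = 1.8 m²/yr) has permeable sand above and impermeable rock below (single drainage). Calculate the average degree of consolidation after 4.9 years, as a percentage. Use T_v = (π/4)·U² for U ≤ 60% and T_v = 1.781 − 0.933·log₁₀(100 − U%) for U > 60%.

U ≈ 43.5 %

Drainage path length: H_d = H = 7.7 m (single drainage).
T_v = c_v·t/H_d² = 1.8×4.9/7.7² = 0.14876.
T_v = 0.14876 corresponds to the U ≤ 60% branch:
U = √(4T_v/π) = 0.4352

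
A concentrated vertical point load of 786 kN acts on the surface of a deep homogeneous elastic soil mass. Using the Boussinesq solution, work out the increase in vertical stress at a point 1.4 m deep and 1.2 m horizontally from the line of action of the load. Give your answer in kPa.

Δσ_z ≈ 48.3 kPa

Boussinesq vertical stress below a point load on an elastic half-space:
Δσ_z = 3P/(2πz²) · [1 + (r/z)²]^(−5/2)
r/z = 1.2/1.4 = 0.85714; [1+(r/z)²]^(−5/2) = 0.25231.
Δσ_z = 3×786/(2π×1.4²) × 0.25231 = 191.47 × 0.25231 = 48.31 kPa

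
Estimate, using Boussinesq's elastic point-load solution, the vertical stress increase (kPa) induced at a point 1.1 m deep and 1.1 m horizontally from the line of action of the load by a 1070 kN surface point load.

Δσ_z ≈ 74.6 kPa

Boussinesq vertical stress below a point load on an elastic half-space:
Δσ_z = 3P/(2πz²) · [1 + (r/z)²]^(−5/2)
r/z = 1.1/1.1 = 1; [1+(r/z)²]^(−5/2) = 0.17678.
Δσ_z = 3×1070/(2π×1.1²) × 0.17678 = 422.22 × 0.17678 = 74.64 kPa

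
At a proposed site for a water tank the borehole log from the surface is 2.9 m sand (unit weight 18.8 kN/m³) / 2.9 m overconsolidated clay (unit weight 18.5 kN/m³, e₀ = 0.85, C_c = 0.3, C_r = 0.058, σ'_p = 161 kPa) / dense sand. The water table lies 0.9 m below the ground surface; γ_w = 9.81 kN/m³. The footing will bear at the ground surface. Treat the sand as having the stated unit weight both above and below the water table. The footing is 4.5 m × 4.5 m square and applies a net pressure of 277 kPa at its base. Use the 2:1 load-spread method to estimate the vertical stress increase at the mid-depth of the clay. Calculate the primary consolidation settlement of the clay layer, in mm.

S_c ≈ 36.3 mm

Mid-depth of clay below the ground surface: z = 2.9 + 2.9/2 = 4.35 m.
Total vertical stress at mid-clay: σ_v = 18.8×2.9 + 18.5×1.45 = 81.345 kPa.
Pore pressure: u = 9.81×(4.35 − 0.9) = 33.845 kPa.
Initial effective stress: σ'_0 = σ_v − u = 81.345 − 33.845 = 47.5 kPa.
Stress increase at mid-clay by the 2:1 spreading method:
Δσ = qBL/((B+z)(L+z)) = 277×4.5×4.5/((4.5+4.35)(4.5+4.35)) = 71.617 kPa
Final effective stress: σ'_f = 47.5 + 71.617 = 119.12 kPa.
σ'_f = 119.12 ≤ σ'_p = 161 kPa, so the clay remains overconsolidated and only the recompression index applies:
S_c = C_r·H/(1+e₀)·log₁₀(σ'_f/σ'_0) = 0.058×2.9/1.85×log₁₀(119.12/47.5)
    = 0.090921 × 0.39929 = 0.0363 m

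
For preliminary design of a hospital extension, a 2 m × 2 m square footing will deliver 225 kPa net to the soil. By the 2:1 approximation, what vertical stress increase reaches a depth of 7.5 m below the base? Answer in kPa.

By the 2:1 method the load spreads at 1 horizontal : 2 vertical, so at depth z the loaded area has grown by z in each plan dimension:
Δσ = qBL/((B+z)(L+z)) = 225×2×2/((2+7.5)(2+7.5)) = 9.9723 kPa

Δσ_z ≈ 9.97 kPa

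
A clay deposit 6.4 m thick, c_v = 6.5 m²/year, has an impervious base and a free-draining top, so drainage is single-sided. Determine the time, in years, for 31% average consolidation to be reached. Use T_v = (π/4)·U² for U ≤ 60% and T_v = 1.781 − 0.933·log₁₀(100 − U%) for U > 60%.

Drainage path length: H_d = H = 6.4 m (single drainage).
U ≤ 60%: T_v = (π/4)·U² = (π/4)×0.31² = 0.075477.
t = T_v·H_d²/c_v = 0.075477×6.4²/6.5 = 0.4756 years.

t ≈ 0.476 years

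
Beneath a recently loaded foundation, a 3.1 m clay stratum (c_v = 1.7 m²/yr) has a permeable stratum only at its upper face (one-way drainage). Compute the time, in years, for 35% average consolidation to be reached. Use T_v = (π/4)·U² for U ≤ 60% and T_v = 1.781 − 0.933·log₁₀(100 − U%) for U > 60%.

Drainage path length: H_d = H = 3.1 m (single drainage).
U ≤ 60%: T_v = (π/4)·U² = (π/4)×0.35² = 0.096211.
t = T_v·H_d²/c_v = 0.096211×3.1²/1.7 = 0.5439 years.

t ≈ 0.544 years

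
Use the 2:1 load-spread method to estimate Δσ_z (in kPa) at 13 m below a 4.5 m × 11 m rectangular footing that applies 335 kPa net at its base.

Δσ_z ≈ 39.5 kPa

By the 2:1 method the load spreads at 1 horizontal : 2 vertical, so at depth z the loaded area has grown by z in each plan dimension:
Δσ = qBL/((B+z)(L+z)) = 335×4.5×11/((4.5+13)(11+13)) = 39.482 kPa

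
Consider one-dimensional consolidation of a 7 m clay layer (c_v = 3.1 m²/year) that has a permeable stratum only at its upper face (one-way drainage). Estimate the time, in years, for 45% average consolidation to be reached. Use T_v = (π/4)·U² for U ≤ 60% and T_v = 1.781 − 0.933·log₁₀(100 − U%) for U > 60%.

t ≈ 2.51 years

Drainage path length: H_d = H = 7 m (single drainage).
U ≤ 60%: T_v = (π/4)·U² = (π/4)×0.45² = 0.15904.
t = T_v·H_d²/c_v = 0.15904×7²/3.1 = 2.514 years.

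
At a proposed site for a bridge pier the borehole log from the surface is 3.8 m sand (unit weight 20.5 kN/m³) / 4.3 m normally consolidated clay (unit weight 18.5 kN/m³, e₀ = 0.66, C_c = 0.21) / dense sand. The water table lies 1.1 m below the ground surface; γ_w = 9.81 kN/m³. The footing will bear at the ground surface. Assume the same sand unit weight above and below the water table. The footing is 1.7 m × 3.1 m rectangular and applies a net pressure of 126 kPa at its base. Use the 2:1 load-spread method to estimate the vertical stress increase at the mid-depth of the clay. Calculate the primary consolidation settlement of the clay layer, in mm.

Mid-depth of clay below the ground surface: z = 3.8 + 4.3/2 = 5.95 m.
Total vertical stress at mid-clay: σ_v = 20.5×3.8 + 18.5×2.15 = 117.67 kPa.
Pore pressure: u = 9.81×(5.95 − 1.1) = 47.578 kPa.
Initial effective stress: σ'_0 = σ_v − u = 117.67 − 47.578 = 70.092 kPa.
Stress increase at mid-clay by the 2:1 spreading method:
Δσ = qBL/((B+z)(L+z)) = 126×1.7×3.1/((1.7+5.95)(3.1+5.95)) = 9.5912 kPa
Final effective stress: σ'_f = σ'_0 + Δσ = 70.092 + 9.5912 = 79.683 kPa.
Normally consolidated clay, so the full stress increment lies on the virgin compression line:
S_c = C_c·H/(1+e₀)·log₁₀(σ'_f/σ'_0) = 0.21×4.3/(1+0.66)×log₁₀(79.683/70.092)
    = 0.54398 × 0.055697 = 0.0303 m

S_c ≈ 30.3 mm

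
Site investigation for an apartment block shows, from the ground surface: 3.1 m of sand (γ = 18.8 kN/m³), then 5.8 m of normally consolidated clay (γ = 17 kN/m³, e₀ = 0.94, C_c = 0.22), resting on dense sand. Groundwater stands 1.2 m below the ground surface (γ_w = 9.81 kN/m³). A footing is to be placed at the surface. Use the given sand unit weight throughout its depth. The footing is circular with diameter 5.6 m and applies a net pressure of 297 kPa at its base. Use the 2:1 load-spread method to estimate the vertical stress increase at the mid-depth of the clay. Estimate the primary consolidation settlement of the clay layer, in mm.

Mid-depth of clay below the ground surface: z = 3.1 + 5.8/2 = 6 m.
Total vertical stress at mid-clay: σ_v = 18.8×3.1 + 17×2.9 = 107.58 kPa.
Pore pressure: u = 9.81×(6 − 1.2) = 47.088 kPa.
Initial effective stress: σ'_0 = σ_v − u = 107.58 − 47.088 = 60.492 kPa.
Stress increase at mid-clay by the 2:1 spreading method:
Δσ ≈ qD²/(D+z)² = 297×5.6²/(5.6+6)² = 69.218 kPa
Final effective stress: σ'_f = σ'_0 + Δσ = 60.492 + 69.218 = 129.71 kPa.
Normally consolidated clay, so the full stress increment lies on the virgin compression line:
S_c = C_c·H/(1+e₀)·log₁₀(σ'_f/σ'_0) = 0.22×5.8/(1+0.94)×log₁₀(129.71/60.492)
    = 0.65773 × 0.33128 = 0.2179 m

S_c ≈ 218 mm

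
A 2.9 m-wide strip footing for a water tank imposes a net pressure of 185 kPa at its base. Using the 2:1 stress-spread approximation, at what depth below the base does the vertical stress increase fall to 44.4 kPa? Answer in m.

z ≈ 9.18 m

2:1 spreading — at depth z the loaded area has grown by z in each plan dimension:
qB/(B+z) = Δσ_z ⇒ z = qB/Δσ_z − B = 185×2.9/44.4 − 2.9 = 9.183 m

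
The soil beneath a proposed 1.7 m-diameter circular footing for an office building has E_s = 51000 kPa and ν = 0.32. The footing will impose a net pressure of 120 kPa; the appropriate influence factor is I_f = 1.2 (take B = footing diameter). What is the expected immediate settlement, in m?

S_e ≈ 0.00431 m

Immediate (elastic) settlement: S_e = q·B·(1−ν²)/E_s · I_f.
S_e = 120 × 1.7 × (1 − 0.32²) / 51000 × 1.2
    = 120 × 1.7 × 0.8976 / 51000 × 1.2
    = 0.004308 m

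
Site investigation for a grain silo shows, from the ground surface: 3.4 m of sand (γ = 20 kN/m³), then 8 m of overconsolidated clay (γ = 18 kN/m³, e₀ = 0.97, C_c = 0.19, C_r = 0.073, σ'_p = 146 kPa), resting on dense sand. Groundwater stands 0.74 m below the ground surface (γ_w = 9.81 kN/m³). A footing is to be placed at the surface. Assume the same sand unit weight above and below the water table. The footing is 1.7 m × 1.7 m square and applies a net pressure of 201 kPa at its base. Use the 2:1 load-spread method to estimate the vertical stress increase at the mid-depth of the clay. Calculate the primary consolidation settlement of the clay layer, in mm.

Mid-depth of clay below the ground surface: z = 3.4 + 8/2 = 7.4 m.
Total vertical stress at mid-clay: σ_v = 20×3.4 + 18×4 = 140 kPa.
Pore pressure: u = 9.81×(7.4 − 0.74) = 65.335 kPa.
Initial effective stress: σ'_0 = σ_v − u = 140 − 65.335 = 74.665 kPa.
Stress increase at mid-clay by the 2:1 spreading method:
Δσ = qBL/((B+z)(L+z)) = 201×1.7×1.7/((1.7+7.4)(1.7+7.4)) = 7.0147 kPa
Final effective stress: σ'_f = 74.665 + 7.0147 = 81.68 kPa.
σ'_f = 81.68 ≤ σ'_p = 146 kPa, so the clay remains overconsolidated and only the recompression index applies:
S_c = C_r·H/(1+e₀)·log₁₀(σ'_f/σ'_0) = 0.073×8/1.97×log₁₀(81.68/74.665)
    = 0.29645 × 0.038999 = 0.01156 m

S_c ≈ 11.6 mm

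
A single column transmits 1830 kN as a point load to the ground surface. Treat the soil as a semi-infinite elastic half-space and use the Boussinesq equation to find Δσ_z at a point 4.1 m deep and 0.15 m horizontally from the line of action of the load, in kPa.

Δσ_z ≈ 51.8 kPa

Boussinesq vertical stress below a point load on an elastic half-space:
Δσ_z = 3P/(2πz²) · [1 + (r/z)²]^(−5/2)
r/z = 0.15/4.1 = 0.036585; [1+(r/z)²]^(−5/2) = 0.99666.
Δσ_z = 3×1830/(2π×4.1²) × 0.99666 = 51.979 × 0.99666 = 51.81 kPa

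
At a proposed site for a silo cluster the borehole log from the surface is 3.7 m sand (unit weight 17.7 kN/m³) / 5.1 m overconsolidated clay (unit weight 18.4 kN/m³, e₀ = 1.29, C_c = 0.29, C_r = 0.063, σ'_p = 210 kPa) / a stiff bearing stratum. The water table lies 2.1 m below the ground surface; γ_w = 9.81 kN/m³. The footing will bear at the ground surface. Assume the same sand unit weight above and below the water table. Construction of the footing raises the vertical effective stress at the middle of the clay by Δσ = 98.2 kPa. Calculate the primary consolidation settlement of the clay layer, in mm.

S_c ≈ 52.6 mm

Mid-depth of clay below the ground surface: z = 3.7 + 5.1/2 = 6.25 m.
Total vertical stress at mid-clay: σ_v = 17.7×3.7 + 18.4×2.55 = 112.41 kPa.
Pore pressure: u = 9.81×(6.25 − 2.1) = 40.712 kPa.
Initial effective stress: σ'_0 = σ_v − u = 112.41 − 40.712 = 71.698 kPa.
Final effective stress: σ'_f = 71.698 + 98.2 = 169.9 kPa.
σ'_f = 169.9 ≤ σ'_p = 210 kPa, so the clay remains overconsolidated and only the recompression index applies:
S_c = C_r·H/(1+e₀)·log₁₀(σ'_f/σ'_0) = 0.063×5.1/2.29×log₁₀(169.9/71.698)
    = 0.14031 × 0.37469 = 0.05257 m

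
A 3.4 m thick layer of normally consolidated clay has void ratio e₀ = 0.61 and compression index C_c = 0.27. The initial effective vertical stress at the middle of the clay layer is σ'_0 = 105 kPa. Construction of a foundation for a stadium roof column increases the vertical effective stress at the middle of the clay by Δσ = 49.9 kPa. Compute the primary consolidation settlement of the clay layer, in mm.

Final effective stress: σ'_f = σ'_0 + Δσ = 105 + 49.9 = 154.9 kPa.
Normally consolidated clay, so the full stress increment lies on the virgin compression line:
S_c = C_c·H/(1+e₀)·log₁₀(σ'_f/σ'_0) = 0.27×3.4/(1+0.61)×log₁₀(154.9/105)
    = 0.57019 × 0.16886 = 0.09628 m

S_c ≈ 96.3 mm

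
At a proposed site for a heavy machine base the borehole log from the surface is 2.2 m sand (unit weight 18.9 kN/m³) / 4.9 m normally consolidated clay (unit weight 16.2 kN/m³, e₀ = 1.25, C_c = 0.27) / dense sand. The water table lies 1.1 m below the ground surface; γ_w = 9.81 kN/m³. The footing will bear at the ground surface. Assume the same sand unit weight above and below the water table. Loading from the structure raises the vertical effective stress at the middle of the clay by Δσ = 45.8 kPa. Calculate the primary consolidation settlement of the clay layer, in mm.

Mid-depth of clay below the ground surface: z = 2.2 + 4.9/2 = 4.65 m.
Total vertical stress at mid-clay: σ_v = 18.9×2.2 + 16.2×2.45 = 81.27 kPa.
Pore pressure: u = 9.81×(4.65 − 1.1) = 34.825 kPa.
Initial effective stress: σ'_0 = σ_v − u = 81.27 − 34.825 = 46.445 kPa.
Final effective stress: σ'_f = σ'_0 + Δσ = 46.445 + 45.8 = 92.245 kPa.
Normally consolidated clay, so the full stress increment lies on the virgin compression line:
S_c = C_c·H/(1+e₀)·log₁₀(σ'_f/σ'_0) = 0.27×4.9/(1+1.25)×log₁₀(92.245/46.445)
    = 0.588 × 0.298 = 0.1752 m

S_c ≈ 175 mm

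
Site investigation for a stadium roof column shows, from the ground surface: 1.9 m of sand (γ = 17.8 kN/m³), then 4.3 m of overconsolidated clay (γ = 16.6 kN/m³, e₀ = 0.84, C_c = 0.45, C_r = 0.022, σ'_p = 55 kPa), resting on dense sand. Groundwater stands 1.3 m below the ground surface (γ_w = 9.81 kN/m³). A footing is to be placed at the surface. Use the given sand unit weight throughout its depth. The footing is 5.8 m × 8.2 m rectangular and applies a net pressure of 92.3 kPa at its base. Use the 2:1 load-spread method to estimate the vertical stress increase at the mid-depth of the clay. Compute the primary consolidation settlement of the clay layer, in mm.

Mid-depth of clay below the ground surface: z = 1.9 + 4.3/2 = 4.05 m.
Total vertical stress at mid-clay: σ_v = 17.8×1.9 + 16.6×2.15 = 69.51 kPa.
Pore pressure: u = 9.81×(4.05 − 1.3) = 26.978 kPa.
Initial effective stress: σ'_0 = σ_v − u = 69.51 − 26.978 = 42.532 kPa.
Stress increase at mid-clay by the 2:1 spreading method:
Δσ = qBL/((B+z)(L+z)) = 92.3×5.8×8.2/((5.8+4.05)(8.2+4.05)) = 36.381 kPa
Final effective stress: σ'_f = 42.532 + 36.381 = 78.913 kPa.
σ'_f = 78.913 > σ'_p = 55 kPa, so the stress path crosses the preconsolidation pressure — recompression up to σ'_p, then virgin compression beyond:
S_c = H/(1+e₀)·[C_r·log₁₀(σ'_p/σ'_0) + C_c·log₁₀(σ'_f/σ'_p)]
    = 4.3/1.84 × [0.022×log₁₀(55/42.532) + 0.45×log₁₀(78.913/55)]
    = 2.337 × [0.0024562 + 0.070554] = 0.1706 m

S_c ≈ 171 mm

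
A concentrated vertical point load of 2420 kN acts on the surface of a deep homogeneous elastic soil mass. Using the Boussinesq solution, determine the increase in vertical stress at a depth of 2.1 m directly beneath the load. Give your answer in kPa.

Boussinesq vertical stress below a point load on an elastic half-space:
Δσ_z = 3P/(2πz²) · [1 + (r/z)²]^(−5/2)
r/z = 0/2.1 = 0; [1+(r/z)²]^(−5/2) = 1.
Δσ_z = 3×2420/(2π×2.1²) × 1 = 262.01 × 1 = 262 kPa

Δσ_z ≈ 262 kPa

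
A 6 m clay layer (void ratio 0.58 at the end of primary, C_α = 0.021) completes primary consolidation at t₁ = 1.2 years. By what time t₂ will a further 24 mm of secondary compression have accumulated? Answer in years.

S_s = C_α·H/(1+e_p)·log₁₀(t₂/t₁) ⇒ log₁₀(t₂/t₁) = S_s·(1+e_p)/(C_α·H).
log₁₀(t₂/t₁) = 0.024 × (1+0.58) / (0.021×6) = 0.301
t₂ = t₁ × 10^0.301 = 1.2 × 2 = 2.4 years

t₂ ≈ 2.4 years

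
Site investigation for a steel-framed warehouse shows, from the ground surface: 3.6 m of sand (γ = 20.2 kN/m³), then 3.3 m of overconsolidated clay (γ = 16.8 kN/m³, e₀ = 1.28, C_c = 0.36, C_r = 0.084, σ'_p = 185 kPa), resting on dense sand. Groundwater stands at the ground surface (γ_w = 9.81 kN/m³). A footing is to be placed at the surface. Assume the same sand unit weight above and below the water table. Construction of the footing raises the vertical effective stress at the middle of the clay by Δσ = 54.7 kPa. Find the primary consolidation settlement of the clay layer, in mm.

Mid-depth of clay below the ground surface: z = 3.6 + 3.3/2 = 5.25 m.
Total vertical stress at mid-clay: σ_v = 20.2×3.6 + 16.8×1.65 = 100.44 kPa.
Pore pressure: u = 9.81×(5.25 − 0) = 51.503 kPa.
Initial effective stress: σ'_0 = σ_v − u = 100.44 − 51.503 = 48.937 kPa.
Final effective stress: σ'_f = 48.937 + 54.7 = 103.64 kPa.
σ'_f = 103.64 ≤ σ'_p = 185 kPa, so the clay remains overconsolidated and only the recompression index applies:
S_c = C_r·H/(1+e₀)·log₁₀(σ'_f/σ'_0) = 0.084×3.3/2.28×log₁₀(103.64/48.937)
    = 0.12158 × 0.32589 = 0.03962 m

S_c ≈ 39.6 mm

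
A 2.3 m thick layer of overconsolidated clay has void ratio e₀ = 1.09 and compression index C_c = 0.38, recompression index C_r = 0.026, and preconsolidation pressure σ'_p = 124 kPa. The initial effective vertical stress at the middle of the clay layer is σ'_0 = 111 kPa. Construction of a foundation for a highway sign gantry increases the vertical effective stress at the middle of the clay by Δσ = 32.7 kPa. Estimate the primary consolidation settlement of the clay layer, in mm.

Final effective stress: σ'_f = 111 + 32.7 = 143.7 kPa.
σ'_f = 143.7 > σ'_p = 124 kPa, so the stress path crosses the preconsolidation pressure — recompression up to σ'_p, then virgin compression beyond:
S_c = H/(1+e₀)·[C_r·log₁₀(σ'_p/σ'_0) + C_c·log₁₀(σ'_f/σ'_p)]
    = 2.3/2.09 × [0.026×log₁₀(124/111) + 0.38×log₁₀(143.7/124)]
    = 1.1005 × [0.0012506 + 0.024333] = 0.02815 m

S_c ≈ 28.2 mm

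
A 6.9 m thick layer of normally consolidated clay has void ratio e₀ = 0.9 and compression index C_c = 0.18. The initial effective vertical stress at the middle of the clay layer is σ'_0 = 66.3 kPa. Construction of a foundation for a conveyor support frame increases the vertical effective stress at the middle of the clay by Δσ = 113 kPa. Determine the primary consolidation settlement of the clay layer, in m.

S_c ≈ 0.282 m

Final effective stress: σ'_f = σ'_0 + Δσ = 66.3 + 113 = 179.3 kPa.
Normally consolidated clay, so the full stress increment lies on the virgin compression line:
S_c = C_c·H/(1+e₀)·log₁₀(σ'_f/σ'_0) = 0.18×6.9/(1+0.9)×log₁₀(179.3/66.3)
    = 0.65368 × 0.43207 = 0.2824 m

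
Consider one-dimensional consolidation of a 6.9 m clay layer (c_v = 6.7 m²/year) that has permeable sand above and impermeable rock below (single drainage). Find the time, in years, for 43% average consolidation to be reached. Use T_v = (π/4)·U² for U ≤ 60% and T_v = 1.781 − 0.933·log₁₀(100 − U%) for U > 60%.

t ≈ 1.03 years

Drainage path length: H_d = H = 6.9 m (single drainage).
U ≤ 60%: T_v = (π/4)·U² = (π/4)×0.43² = 0.14522.
t = T_v·H_d²/c_v = 0.14522×6.9²/6.7 = 1.032 years.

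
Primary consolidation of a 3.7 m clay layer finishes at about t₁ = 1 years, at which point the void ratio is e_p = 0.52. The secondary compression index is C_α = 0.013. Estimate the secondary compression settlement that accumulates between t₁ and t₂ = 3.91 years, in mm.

S_s ≈ 18.7 mm

Secondary compression: S_s = C_α·H/(1+e_p)·log₁₀(t₂/t₁)
S_s = 0.013×3.7/(1+0.52)×log₁₀(3.91/1)
    = 0.03164 × 0.5922 = 0.01874 m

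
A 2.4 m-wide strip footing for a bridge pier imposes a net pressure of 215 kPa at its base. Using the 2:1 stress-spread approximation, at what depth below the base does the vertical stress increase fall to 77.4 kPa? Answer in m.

2:1 spreading — at depth z the loaded area has grown by z in each plan dimension:
qB/(B+z) = Δσ_z ⇒ z = qB/Δσ_z − B = 215×2.4/77.4 − 2.4 = 4.267 m

z ≈ 4.27 m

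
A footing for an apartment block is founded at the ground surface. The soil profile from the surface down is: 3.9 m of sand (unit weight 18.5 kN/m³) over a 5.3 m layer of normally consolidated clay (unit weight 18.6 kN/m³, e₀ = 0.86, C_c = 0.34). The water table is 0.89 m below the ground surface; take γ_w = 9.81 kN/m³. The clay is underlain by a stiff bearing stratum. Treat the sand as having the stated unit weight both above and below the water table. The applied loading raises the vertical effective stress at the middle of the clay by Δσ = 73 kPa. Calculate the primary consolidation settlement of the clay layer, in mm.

Mid-depth of clay below the ground surface: z = 3.9 + 5.3/2 = 6.55 m.
Total vertical stress at mid-clay: σ_v = 18.5×3.9 + 18.6×2.65 = 121.44 kPa.
Pore pressure: u = 9.81×(6.55 − 0.89) = 55.525 kPa.
Initial effective stress: σ'_0 = σ_v − u = 121.44 − 55.525 = 65.915 kPa.
Final effective stress: σ'_f = σ'_0 + Δσ = 65.915 + 73 = 138.92 kPa.
Normally consolidated clay, so the full stress increment lies on the virgin compression line:
S_c = C_c·H/(1+e₀)·log₁₀(σ'_f/σ'_0) = 0.34×5.3/(1+0.86)×log₁₀(138.92/65.915)
    = 0.96882 × 0.32378 = 0.3137 m

S_c ≈ 314 mm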